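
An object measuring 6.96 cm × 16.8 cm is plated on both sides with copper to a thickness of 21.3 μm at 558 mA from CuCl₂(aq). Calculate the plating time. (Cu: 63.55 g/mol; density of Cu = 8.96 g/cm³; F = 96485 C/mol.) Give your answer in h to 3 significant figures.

6.75 h

Plated area = 2 × 6.96 × 16.8 = 233.9 cm²
Volume = 233.9 × 21.3×10⁻⁴ cm = 0.4982 cm³
m(Cu) = 0.4982 × 8.96 = 4.464 g
n(Cu) = 4.464 / 63.55 = 0.07024 mol; n(e⁻) = 2 × 0.07024 = 0.1405 mol
Q = 0.1405 × 96485 = 13560 C
t = 13560 / 0.558 = 24300 s = 6.75 h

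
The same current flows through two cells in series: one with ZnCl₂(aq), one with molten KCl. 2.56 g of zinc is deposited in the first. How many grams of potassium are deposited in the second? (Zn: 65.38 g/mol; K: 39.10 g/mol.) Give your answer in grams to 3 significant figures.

3.06 g

n(Zn) = 2.56 / 65.38 = 0.03916 mol
Zn²⁺ + 2e⁻ → Zn, so n(e⁻) = 2 × 0.03916 = 0.07832 mol
In series, the same 0.07832 mol of electrons flows through the second cell.
K⁺ + e⁻ → K, so n(K) = 0.07832 mol
m(K) = 0.07832 × 39.10 = 3.06 g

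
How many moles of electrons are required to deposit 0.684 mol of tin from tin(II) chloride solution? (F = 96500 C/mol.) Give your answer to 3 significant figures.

Sn²⁺ + 2e⁻ → Sn, so n(e⁻) = 2 × 0.684 = 1.368 mol

1.37 mol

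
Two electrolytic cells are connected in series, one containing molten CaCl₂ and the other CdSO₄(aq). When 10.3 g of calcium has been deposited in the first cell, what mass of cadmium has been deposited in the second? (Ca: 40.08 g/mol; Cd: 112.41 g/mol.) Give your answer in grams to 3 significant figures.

n(Ca) = 10.3 / 40.08 = 0.2570 mol
Ca²⁺ + 2e⁻ → Ca, so n(e⁻) = 2 × 0.2570 = 0.5140 mol
Same current for the same time ⇒ same n(e⁻) = 0.5140 mol in both cells.
Cd²⁺ + 2e⁻ → Cd, so n(Cd) = 0.5140 / 2 = 0.2570 mol
m(Cd) = 0.2570 × 112.41 = 28.9 g

28.9 g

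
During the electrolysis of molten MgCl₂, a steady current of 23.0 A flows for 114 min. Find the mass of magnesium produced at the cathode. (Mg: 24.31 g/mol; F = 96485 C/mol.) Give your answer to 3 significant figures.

19.8 g

Q = It = 23.0 × 6840 = 1.573×10^5 C
Moles of electrons = 1.573×10^5 / 96485 = 1.630 mol
Mg²⁺ + 2e⁻ → Mg, so n(Mg) = 1.630 / 2 = 0.8150 mol
m = 0.8150 × 24.31 = 19.8 g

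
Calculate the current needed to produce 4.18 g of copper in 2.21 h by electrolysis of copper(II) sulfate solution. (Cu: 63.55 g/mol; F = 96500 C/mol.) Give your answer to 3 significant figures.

n(Cu) = 4.18 / 63.55 = 0.06577 mol
Cu²⁺ + 2e⁻ → Cu, so n(e⁻) = 2 × 0.06577 = 0.1315 mol
Q = 0.1315 × 96500 = 12690 C
I = Q / t = 12690 / 7956 s = 1.60 A

1.60 A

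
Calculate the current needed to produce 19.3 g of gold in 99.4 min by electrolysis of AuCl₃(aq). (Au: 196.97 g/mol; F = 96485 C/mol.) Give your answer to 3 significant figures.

4.76 A

n(Au) = 19.3 / 196.97 = 0.09798 mol
Au³⁺ + 3e⁻ → Au, so n(e⁻) = 3 × 0.09798 = 0.2939 mol
Q = 0.2939 × 96485 = 28360 C
I = Q / t = 28360 / 5964 s = 4.76 A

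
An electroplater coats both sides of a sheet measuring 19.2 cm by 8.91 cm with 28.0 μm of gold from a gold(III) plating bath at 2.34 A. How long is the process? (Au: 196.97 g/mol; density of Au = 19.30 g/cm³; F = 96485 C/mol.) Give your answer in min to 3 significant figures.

194 min

Plated area = 2 × 19.2 × 8.91 = 342.1 cm²
Volume = 342.1 × 28.0×10⁻⁴ cm = 0.9579 cm³
m(Au) = 0.9579 × 19.30 = 18.49 g
n(Au) = 18.49 / 196.97 = 0.09387 mol; n(e⁻) = 3 × 0.09387 = 0.2816 mol
Q = 0.2816 × 96485 = 27170 C
t = 27170 / 2.34 = 11610 s = 194 min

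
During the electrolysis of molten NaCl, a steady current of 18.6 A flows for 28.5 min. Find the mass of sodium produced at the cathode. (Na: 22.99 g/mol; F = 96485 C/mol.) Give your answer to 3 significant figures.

Q = 18.6 A × 1710 s = 31810 C
Moles of electrons = 31810 / 96485 = 0.3297 mol
Na⁺ + e⁻ → Na, so n(Na) = 0.3297 mol
m = 0.3297 × 22.99 = 7.58 g

7.58 g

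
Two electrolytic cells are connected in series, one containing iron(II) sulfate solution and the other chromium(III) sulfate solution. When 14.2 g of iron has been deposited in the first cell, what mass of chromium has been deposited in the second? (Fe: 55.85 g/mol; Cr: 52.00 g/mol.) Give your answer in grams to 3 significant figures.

8.81 g

n(Fe) = 14.2 / 55.85 = 0.2543 mol
Fe²⁺ + 2e⁻ → Fe, so n(e⁻) = 2 × 0.2543 = 0.5086 mol
The cells are in series, so the same charge (and hence the same n(e⁻) = 0.5086 mol) passes through both.
Cr³⁺ + 3e⁻ → Cr, so n(Cr) = 0.5086 / 3 = 0.1695 mol
m(Cr) = 0.1695 × 52.00 = 8.81 g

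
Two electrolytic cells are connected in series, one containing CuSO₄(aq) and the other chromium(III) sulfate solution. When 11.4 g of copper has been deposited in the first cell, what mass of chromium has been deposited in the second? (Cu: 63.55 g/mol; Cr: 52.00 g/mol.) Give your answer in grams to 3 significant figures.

n(Cu) = 11.4 / 63.55 = 0.1794 mol
Cu²⁺ + 2e⁻ → Cu, so n(e⁻) = 2 × 0.1794 = 0.3588 mol
The cells are in series, so the same charge (and hence the same n(e⁻) = 0.3588 mol) passes through both.
Cr³⁺ + 3e⁻ → Cr, so n(Cr) = 0.3588 / 3 = 0.1196 mol
m(Cr) = 0.1196 × 52.00 = 6.22 g

6.22 g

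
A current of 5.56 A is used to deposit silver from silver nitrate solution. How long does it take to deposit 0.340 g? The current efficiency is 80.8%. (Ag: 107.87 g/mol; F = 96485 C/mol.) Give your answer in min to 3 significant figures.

n(Ag) = 0.340 / 107.87 = 0.003152 mol
Ag⁺ + e⁻ → Ag, so n(e⁻) = 0.003152 mol
Q = 0.003152 × 96485 / 0.808 = 376.4 C
t = Q / I = 376.4 / 5.56 = 67.70 s = 1.13 min

1.13 min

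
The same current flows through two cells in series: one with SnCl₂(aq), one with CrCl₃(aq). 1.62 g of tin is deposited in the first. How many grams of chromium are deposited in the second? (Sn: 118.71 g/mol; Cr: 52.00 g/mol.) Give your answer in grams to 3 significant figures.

0.473 g

n(Sn) = 1.62 / 118.71 = 0.01365 mol
Sn²⁺ + 2e⁻ → Sn, so n(e⁻) = 2 × 0.01365 = 0.02730 mol
In series, the same 0.02730 mol of electrons flows through the second cell.
Cr³⁺ + 3e⁻ → Cr, so n(Cr) = 0.02730 / 3 = 0.009100 mol
m(Cr) = 0.009100 × 52.00 = 0.473 g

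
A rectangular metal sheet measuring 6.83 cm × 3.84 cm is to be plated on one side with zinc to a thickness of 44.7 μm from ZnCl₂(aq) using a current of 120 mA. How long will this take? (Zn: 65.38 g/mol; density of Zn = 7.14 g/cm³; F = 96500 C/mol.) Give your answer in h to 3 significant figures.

Plated area = 6.83 × 3.84 = 26.23 cm²
Volume = 26.23 × 44.7×10⁻⁴ cm = 0.1172 cm³
m(Zn) = 0.1172 × 7.14 = 0.8368 g
n(Zn) = 0.8368 / 65.38 = 0.01280 mol; n(e⁻) = 2 × 0.01280 = 0.02560 mol
Q = 0.02560 × 96500 = 2470 C
t = 2470 / 0.120 = 20580 s = 5.72 h

5.72 h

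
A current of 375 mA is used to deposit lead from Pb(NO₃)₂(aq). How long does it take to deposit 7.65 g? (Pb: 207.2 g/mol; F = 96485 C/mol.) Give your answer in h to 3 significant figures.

n(Pb) = 7.65 / 207.2 = 0.03692 mol
Pb²⁺ + 2e⁻ → Pb, so n(e⁻) = 2 × 0.03692 = 0.07384 mol
Q = 0.07384 × 96485 = 7124 C
t = Q / I = 7124 / 0.375 = 19000 s = 5.28 h

5.28 h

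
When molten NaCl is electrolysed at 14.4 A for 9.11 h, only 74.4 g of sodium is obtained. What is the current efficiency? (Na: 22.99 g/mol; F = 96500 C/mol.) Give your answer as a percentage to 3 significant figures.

66.1%

Q = 14.4 × 32796 = 4.723×10^5 C
n(e⁻) = 4.723×10^5 / 96500 = 4.894 mol
Na⁺ + e⁻ → Na, so theoretical n(Na) = 4.894 mol → 112.5 g
Efficiency = 74.4 / 112.5 = 0.6613 = 66.1%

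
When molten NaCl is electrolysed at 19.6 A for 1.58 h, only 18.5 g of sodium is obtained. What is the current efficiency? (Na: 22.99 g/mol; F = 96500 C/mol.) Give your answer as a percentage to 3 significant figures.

69.7%

Q = 19.6 × 5688 = 1.115×10^5 C
n(e⁻) = 1.115×10^5 / 96500 = 1.155 mol
Na⁺ + e⁻ → Na, so theoretical n(Na) = 1.155 mol → 26.55 g
Efficiency = 18.5 / 26.55 = 0.6968 = 69.7%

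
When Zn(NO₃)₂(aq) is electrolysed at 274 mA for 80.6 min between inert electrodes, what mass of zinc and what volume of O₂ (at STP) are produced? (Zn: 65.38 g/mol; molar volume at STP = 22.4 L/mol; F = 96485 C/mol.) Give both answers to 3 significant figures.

Q = 0.274 × 4836 = 1325 C; n(e⁻) = 1325 / 96485 = 0.01373 mol
Cathode: Zn²⁺ + 2e⁻ → Zn → n(Zn) = 0.01373/2 = 0.006865 mol → 0.449 g
Anode: 2H₂O → O₂ + 4H⁺ + 4e⁻ → n(O₂) = 0.01373/4 = 0.003433 mol → 0.0769 L

0.449 g Zn; 0.0769 L O₂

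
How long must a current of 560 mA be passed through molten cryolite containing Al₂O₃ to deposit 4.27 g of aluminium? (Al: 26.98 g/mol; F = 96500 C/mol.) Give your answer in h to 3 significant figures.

22.7 h

n(Al) = 4.27 / 26.98 = 0.1583 mol
Al³⁺ + 3e⁻ → Al, so n(e⁻) = 3 × 0.1583 = 0.4749 mol
Q = 0.4749 × 96500 = 45830 C
t = Q / I = 45830 / 0.560 = 81840 s = 22.7 h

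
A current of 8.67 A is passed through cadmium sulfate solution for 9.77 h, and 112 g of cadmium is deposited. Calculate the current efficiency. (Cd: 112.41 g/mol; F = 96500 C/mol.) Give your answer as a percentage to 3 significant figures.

Q = 8.67 × 35172 = 3.049×10^5 C
n(e⁻) = 3.049×10^5 / 96500 = 3.160 mol
Cd²⁺ + 2e⁻ → Cd, so theoretical n(Cd) = 1.580 mol → 177.6 g
Efficiency = 112 / 177.6 = 0.6306 = 63.1%

63.1%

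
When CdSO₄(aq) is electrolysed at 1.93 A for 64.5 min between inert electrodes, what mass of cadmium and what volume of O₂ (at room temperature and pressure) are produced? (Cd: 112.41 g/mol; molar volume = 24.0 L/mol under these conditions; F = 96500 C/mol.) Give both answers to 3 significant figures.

4.35 g Cd; 0.464 L O₂

Q = 1.93 × 3870 = 7469 C; n(e⁻) = 7469 / 96500 = 0.07740 mol
Cathode: Cd²⁺ + 2e⁻ → Cd → n(Cd) = 0.07740/2 = 0.03870 mol → 4.35 g
Anode: 2H₂O → O₂ + 4H⁺ + 4e⁻ → n(O₂) = 0.07740/4 = 0.01935 mol → 0.464 L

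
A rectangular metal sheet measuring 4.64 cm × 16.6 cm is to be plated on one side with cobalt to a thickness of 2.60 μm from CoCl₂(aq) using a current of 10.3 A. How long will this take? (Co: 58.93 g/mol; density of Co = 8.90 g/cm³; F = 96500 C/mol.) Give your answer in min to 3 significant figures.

0.945 min

Plated area = 4.64 × 16.6 = 77.02 cm²
Volume = 77.02 × 2.60×10⁻⁴ cm = 0.02003 cm³
m(Co) = 0.02003 × 8.90 = 0.1783 g
n(Co) = 0.1783 / 58.93 = 0.003026 mol; n(e⁻) = 2 × 0.003026 = 0.006052 mol
Q = 0.006052 × 96500 = 584.0 C
t = 584.0 / 10.3 = 56.70 s = 0.945 min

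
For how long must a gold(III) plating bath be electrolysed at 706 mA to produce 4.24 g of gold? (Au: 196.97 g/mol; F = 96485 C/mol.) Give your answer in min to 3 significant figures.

147 min

n(Au) = 4.24 / 196.97 = 0.02153 mol
Au³⁺ + 3e⁻ → Au, so n(e⁻) = 3 × 0.02153 = 0.06459 mol
Q = 0.06459 × 96485 = 6232 C
t = Q / I = 6232 / 0.706 = 8827 s = 147 min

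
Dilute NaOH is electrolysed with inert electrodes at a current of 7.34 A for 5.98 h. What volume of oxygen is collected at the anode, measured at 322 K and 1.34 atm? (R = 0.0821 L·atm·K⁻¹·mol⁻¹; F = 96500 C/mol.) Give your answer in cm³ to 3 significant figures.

Q = It = 7.34 × 21528 = 1.580×10^5 C
Moles of electrons = 1.580×10^5 / 96500 = 1.637 mol
2H₂O → O₂ + 4H⁺ + 4e⁻, so n(O₂) = 1.637 / 4 = 0.4093 mol
V = nRT/P = 0.4093 × 0.0821 × 322 / 1.34 = 8.075 L
= 8080 cm³

8080 cm³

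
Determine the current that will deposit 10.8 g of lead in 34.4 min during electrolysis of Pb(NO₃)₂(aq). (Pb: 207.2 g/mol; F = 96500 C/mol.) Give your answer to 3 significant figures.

n(Pb) = 10.8 / 207.2 = 0.05212 mol
Pb²⁺ + 2e⁻ → Pb, so n(e⁻) = 2 × 0.05212 = 0.1042 mol
Q = 0.1042 × 96500 = 10060 C
I = Q / t = 10060 / 2064 s = 4.87 A

4.87 A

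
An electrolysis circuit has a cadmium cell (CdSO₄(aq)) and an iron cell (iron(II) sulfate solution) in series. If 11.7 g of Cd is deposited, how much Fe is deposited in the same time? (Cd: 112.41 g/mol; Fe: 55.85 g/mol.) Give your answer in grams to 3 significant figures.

5.81 g

n(Cd) = 11.7 / 112.41 = 0.1041 mol
Cd²⁺ + 2e⁻ → Cd, so n(e⁻) = 2 × 0.1041 = 0.2082 mol
The cells are in series, so the same charge (and hence the same n(e⁻) = 0.2082 mol) passes through both.
Fe²⁺ + 2e⁻ → Fe, so n(Fe) = 0.2082 / 2 = 0.1041 mol
m(Fe) = 0.1041 × 55.85 = 5.81 g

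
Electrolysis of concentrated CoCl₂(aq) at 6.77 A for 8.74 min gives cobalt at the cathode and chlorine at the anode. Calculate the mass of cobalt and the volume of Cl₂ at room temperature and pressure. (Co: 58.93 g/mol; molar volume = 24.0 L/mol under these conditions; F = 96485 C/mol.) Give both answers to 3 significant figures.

Q = 6.77 × 524.4 = 3550 C; n(e⁻) = 3550 / 96485 = 0.03679 mol
Cathode: Co²⁺ + 2e⁻ → Co → n(Co) = 0.03679/2 = 0.01840 mol → 1.08 g
Anode: 2Cl⁻ → Cl₂ + 2e⁻ → n(Cl₂) = 0.03679/2 = 0.01840 mol → 0.442 L

1.08 g Co; 0.442 L Cl₂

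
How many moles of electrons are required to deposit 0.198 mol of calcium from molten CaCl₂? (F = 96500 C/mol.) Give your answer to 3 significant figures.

0.396 mol

Ca²⁺ + 2e⁻ → Ca, so n(e⁻) = 2 × 0.198 = 0.3960 mol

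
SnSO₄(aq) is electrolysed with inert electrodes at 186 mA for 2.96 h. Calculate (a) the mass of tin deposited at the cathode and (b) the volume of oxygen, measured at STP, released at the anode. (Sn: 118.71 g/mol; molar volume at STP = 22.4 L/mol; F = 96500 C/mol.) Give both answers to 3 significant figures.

Q = 0.186 × 10656 = 1982 C; n(e⁻) = 1982 / 96500 = 0.02054 mol
Cathode: Sn²⁺ + 2e⁻ → Sn → n(Sn) = 0.02054/2 = 0.01027 mol → 1.22 g
Anode: 2H₂O → O₂ + 4H⁺ + 4e⁻ → n(O₂) = 0.02054/4 = 0.005135 mol → 0.115 L

1.22 g Sn; 0.115 L O₂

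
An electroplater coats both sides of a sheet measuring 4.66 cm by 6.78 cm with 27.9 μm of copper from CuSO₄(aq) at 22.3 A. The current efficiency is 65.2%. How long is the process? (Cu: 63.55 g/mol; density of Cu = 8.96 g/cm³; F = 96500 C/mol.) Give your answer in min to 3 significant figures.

Plated area = 2 × 4.66 × 6.78 = 63.19 cm²
Volume = 63.19 × 27.9×10⁻⁴ cm = 0.1763 cm³
m(Cu) = 0.1763 × 8.96 = 1.580 g
n(Cu) = 1.580 / 63.55 = 0.02486 mol; n(e⁻) = 2 × 0.02486 = 0.04972 mol
Q = 0.04972 × 96500 / 0.652 = 7359 C
t = 7359 / 22.3 = 330.0 s = 5.50 min

5.50 min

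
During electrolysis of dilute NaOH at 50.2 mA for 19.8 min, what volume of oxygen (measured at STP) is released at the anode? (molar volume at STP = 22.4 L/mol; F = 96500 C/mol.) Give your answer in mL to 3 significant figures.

Q = 0.0502 A × 1188 s = 59.64 C
n(e⁻) = Q/F = 59.64/96500 = 6.180×10^-4 mol
2H₂O → O₂ + 4H⁺ + 4e⁻, so n(O₂) = 6.180×10^-4 / 4 = 1.545×10^-4 mol
V = 1.545×10^-4 × 22.4 = 0.003461 L
= 3.46 mL

3.46 mL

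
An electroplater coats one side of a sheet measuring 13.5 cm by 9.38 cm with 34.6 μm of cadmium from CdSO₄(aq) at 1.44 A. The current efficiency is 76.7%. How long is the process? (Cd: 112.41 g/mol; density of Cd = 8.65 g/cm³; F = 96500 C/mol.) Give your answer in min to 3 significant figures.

Plated area = 13.5 × 9.38 = 126.6 cm²
Volume = 126.6 × 34.6×10⁻⁴ cm = 0.4380 cm³
m(Cd) = 0.4380 × 8.65 = 3.789 g
n(Cd) = 3.789 / 112.41 = 0.03371 mol; n(e⁻) = 2 × 0.03371 = 0.06742 mol
Q = 0.06742 × 96500 / 0.767 = 8482 C
t = 8482 / 1.44 = 5890 s = 98.2 min

98.2 min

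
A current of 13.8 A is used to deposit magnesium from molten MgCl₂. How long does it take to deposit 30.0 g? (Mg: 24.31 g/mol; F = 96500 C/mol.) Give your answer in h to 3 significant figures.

n(Mg) = 30.0 / 24.31 = 1.234 mol
Mg²⁺ + 2e⁻ → Mg, so n(e⁻) = 2 × 1.234 = 2.468 mol
Q = 2.468 × 96500 = 2.382×10^5 C
t = Q / I = 2.382×10^5 / 13.8 = 17260 s = 4.79 h

4.79 h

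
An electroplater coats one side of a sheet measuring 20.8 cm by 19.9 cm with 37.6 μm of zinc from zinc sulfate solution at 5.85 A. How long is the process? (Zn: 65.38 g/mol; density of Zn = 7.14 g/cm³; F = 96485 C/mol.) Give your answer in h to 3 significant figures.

1.56 h

Plated area = 20.8 × 19.9 = 413.9 cm²
Volume = 413.9 × 37.6×10⁻⁴ cm = 1.556 cm³
m(Zn) = 1.556 × 7.14 = 11.11 g
n(Zn) = 11.11 / 65.38 = 0.1699 mol; n(e⁻) = 2 × 0.1699 = 0.3398 mol
Q = 0.3398 × 96485 = 32790 C
t = 32790 / 5.85 = 5605 s = 1.56 h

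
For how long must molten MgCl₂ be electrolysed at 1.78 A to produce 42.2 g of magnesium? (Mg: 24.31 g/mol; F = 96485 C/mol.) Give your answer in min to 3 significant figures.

n(Mg) = 42.2 / 24.31 = 1.736 mol
Mg²⁺ + 2e⁻ → Mg, so n(e⁻) = 2 × 1.736 = 3.472 mol
Q = 3.472 × 96485 = 3.350×10^5 C
t = Q / I = 3.350×10^5 / 1.78 = 1.882×10^5 s = 3140 min

3140 min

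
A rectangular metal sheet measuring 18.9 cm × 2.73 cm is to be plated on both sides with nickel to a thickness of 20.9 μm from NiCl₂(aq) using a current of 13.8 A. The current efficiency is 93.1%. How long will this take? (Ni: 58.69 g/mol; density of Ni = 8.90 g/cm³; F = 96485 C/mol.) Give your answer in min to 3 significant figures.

8.19 min

Plated area = 2 × 18.9 × 2.73 = 103.2 cm²
Volume = 103.2 × 20.9×10⁻⁴ cm = 0.2157 cm³
m(Ni) = 0.2157 × 8.90 = 1.920 g
n(Ni) = 1.920 / 58.69 = 0.03271 mol; n(e⁻) = 2 × 0.03271 = 0.06542 mol
Q = 0.06542 × 96485 / 0.931 = 6780 C
t = 6780 / 13.8 = 491.3 s = 8.19 min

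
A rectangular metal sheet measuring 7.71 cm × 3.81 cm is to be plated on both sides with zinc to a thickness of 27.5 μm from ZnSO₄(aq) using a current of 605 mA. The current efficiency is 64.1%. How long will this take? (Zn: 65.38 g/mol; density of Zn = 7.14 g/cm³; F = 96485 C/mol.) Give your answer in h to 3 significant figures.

2.44 h

Plated area = 2 × 7.71 × 3.81 = 58.75 cm²
Volume = 58.75 × 27.5×10⁻⁴ cm = 0.1616 cm³
m(Zn) = 0.1616 × 7.14 = 1.154 g
n(Zn) = 1.154 / 65.38 = 0.01765 mol; n(e⁻) = 2 × 0.01765 = 0.03530 mol
Q = 0.03530 × 96485 / 0.641 = 5313 C
t = 5313 / 0.605 = 8782 s = 2.44 h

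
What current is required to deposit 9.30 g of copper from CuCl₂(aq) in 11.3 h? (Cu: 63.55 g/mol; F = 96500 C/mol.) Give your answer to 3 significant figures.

0.694 A

n(Cu) = 9.30 / 63.55 = 0.1463 mol
Cu²⁺ + 2e⁻ → Cu, so n(e⁻) = 2 × 0.1463 = 0.2926 mol
Q = 0.2926 × 96500 = 28240 C
I = Q / t = 28240 / 40680 s = 0.694 A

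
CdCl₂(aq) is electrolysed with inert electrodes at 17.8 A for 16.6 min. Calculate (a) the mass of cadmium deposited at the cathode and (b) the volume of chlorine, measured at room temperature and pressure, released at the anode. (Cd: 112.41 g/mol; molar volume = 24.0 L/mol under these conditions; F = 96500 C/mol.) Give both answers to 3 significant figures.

Q = 17.8 × 996 = 17730 C; n(e⁻) = 17730 / 96500 = 0.1837 mol
Cathode: Cd²⁺ + 2e⁻ → Cd → n(Cd) = 0.1837/2 = 0.09185 mol → 10.3 g
Anode: 2Cl⁻ → Cl₂ + 2e⁻ → n(Cl₂) = 0.1837/2 = 0.09185 mol → 2.20 L

10.3 g Cd; 2.20 L Cl₂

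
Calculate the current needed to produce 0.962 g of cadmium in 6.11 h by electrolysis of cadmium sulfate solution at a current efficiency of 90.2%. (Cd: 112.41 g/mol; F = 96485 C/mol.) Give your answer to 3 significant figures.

n(Cd) = 0.962 / 112.41 = 0.008558 mol
Cd²⁺ + 2e⁻ → Cd, so n(e⁻) = 2 × 0.008558 = 0.01712 mol
Q = 0.01712 × 96485 / 0.902 = 1831 C
I = Q / t = 1831 / 21996 s = 0.0832 A

0.0832 A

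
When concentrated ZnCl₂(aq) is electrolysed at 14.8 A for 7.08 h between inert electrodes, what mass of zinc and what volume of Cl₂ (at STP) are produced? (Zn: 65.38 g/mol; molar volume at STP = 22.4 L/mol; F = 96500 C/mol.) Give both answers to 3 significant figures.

128 g Zn; 43.8 L Cl₂

Q = 14.8 × 25488 = 3.772×10^5 C; n(e⁻) = 3.772×10^5 / 96500 = 3.909 mol
Cathode: Zn²⁺ + 2e⁻ → Zn → n(Zn) = 3.909/2 = 1.955 mol → 128 g
Anode: 2Cl⁻ → Cl₂ + 2e⁻ → n(Cl₂) = 3.909/2 = 1.955 mol → 43.8 L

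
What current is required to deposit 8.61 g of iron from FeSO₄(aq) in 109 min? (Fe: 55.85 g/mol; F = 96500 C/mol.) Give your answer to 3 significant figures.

n(Fe) = 8.61 / 55.85 = 0.1542 mol
Fe²⁺ + 2e⁻ → Fe, so n(e⁻) = 2 × 0.1542 = 0.3084 mol
Q = 0.3084 × 96500 = 29760 C
I = Q / t = 29760 / 6540 s = 4.55 A

4.55 A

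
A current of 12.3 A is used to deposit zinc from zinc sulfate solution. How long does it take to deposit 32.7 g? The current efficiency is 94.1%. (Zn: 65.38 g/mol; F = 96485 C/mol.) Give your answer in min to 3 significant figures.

139 min

n(Zn) = 32.7 / 65.38 = 0.5002 mol
Zn²⁺ + 2e⁻ → Zn, so n(e⁻) = 2 × 0.5002 = 1.000 mol
Q = 1.000 × 96485 / 0.941 = 1.025×10^5 C
t = Q / I = 1.025×10^5 / 12.3 = 8333 s = 139 min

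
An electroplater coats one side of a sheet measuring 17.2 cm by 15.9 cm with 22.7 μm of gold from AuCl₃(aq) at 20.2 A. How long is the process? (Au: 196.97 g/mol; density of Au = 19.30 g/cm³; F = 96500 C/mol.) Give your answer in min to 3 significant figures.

14.5 min

Plated area = 17.2 × 15.9 = 273.5 cm²
Volume = 273.5 × 22.7×10⁻⁴ cm = 0.6208 cm³
m(Au) = 0.6208 × 19.30 = 11.98 g
n(Au) = 11.98 / 196.97 = 0.06082 mol; n(e⁻) = 3 × 0.06082 = 0.1825 mol
Q = 0.1825 × 96500 = 17610 C
t = 17610 / 20.2 = 871.8 s = 14.5 min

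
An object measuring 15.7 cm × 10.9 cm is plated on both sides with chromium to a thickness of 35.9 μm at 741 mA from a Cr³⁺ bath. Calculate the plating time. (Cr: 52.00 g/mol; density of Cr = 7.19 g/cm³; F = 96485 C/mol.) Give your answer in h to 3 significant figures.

Plated area = 2 × 15.7 × 10.9 = 342.3 cm²
Volume = 342.3 × 35.9×10⁻⁴ cm = 1.229 cm³
m(Cr) = 1.229 × 7.19 = 8.837 g
n(Cr) = 8.837 / 52.00 = 0.1699 mol; n(e⁻) = 3 × 0.1699 = 0.5097 mol
Q = 0.5097 × 96485 = 49180 C
t = 49180 / 0.741 = 66370 s = 18.4 h

18.4 h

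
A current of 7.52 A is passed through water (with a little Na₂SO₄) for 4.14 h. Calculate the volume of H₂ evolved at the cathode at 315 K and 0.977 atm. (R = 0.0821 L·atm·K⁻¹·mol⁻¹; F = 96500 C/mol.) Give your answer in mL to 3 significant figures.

15400 mL

Charge passed = 7.52 × 14904 = 1.121×10^5 C
Moles of electrons = 1.121×10^5 / 96500 = 1.162 mol
2H⁺ + 2e⁻ → H₂, so n(H₂) = 1.162 / 2 = 0.5810 mol
V = nRT/P = 0.5810 × 0.0821 × 315 / 0.977 = 15.38 L
= 15400 mL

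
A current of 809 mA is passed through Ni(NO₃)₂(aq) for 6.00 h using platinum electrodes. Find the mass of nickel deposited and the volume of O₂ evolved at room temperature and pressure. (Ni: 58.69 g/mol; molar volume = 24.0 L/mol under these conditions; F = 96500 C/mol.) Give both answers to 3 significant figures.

Q = 0.809 × 21600 = 17470 C; n(e⁻) = 17470 / 96500 = 0.1810 mol
Cathode: Ni²⁺ + 2e⁻ → Ni → n(Ni) = 0.1810/2 = 0.09050 mol → 5.31 g
Anode: 2H₂O → O₂ + 4H⁺ + 4e⁻ → n(O₂) = 0.1810/4 = 0.04525 mol → 1.09 L

5.31 g Ni; 1.09 L O₂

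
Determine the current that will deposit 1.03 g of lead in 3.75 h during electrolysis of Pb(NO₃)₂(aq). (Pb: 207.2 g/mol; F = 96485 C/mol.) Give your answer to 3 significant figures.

0.0711 A

n(Pb) = 1.03 / 207.2 = 0.004971 mol
Pb²⁺ + 2e⁻ → Pb, so n(e⁻) = 2 × 0.004971 = 0.009942 mol
Q = 0.009942 × 96485 = 959.3 C
I = Q / t = 959.3 / 13500 s = 0.0711 A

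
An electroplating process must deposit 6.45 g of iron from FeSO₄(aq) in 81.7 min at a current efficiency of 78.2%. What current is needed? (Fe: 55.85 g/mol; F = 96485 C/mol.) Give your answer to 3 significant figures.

n(Fe) = 6.45 / 55.85 = 0.1155 mol
Fe²⁺ + 2e⁻ → Fe, so n(e⁻) = 2 × 0.1155 = 0.2310 mol
Q = 0.2310 × 96485 / 0.782 = 28500 C
I = Q / t = 28500 / 4902 s = 5.81 A

5.81 A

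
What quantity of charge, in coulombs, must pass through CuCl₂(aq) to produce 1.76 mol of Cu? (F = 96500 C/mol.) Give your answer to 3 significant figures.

3.40×10^5 C

Cu²⁺ + 2e⁻ → Cu, so n(e⁻) = 2 × 1.76 = 3.520 mol
Q = 3.520 × 96500 = 3.397×10^5 C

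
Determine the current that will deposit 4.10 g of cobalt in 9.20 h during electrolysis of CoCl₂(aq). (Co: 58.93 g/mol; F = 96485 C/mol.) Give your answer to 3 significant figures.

n(Co) = 4.10 / 58.93 = 0.06957 mol
Co²⁺ + 2e⁻ → Co, so n(e⁻) = 2 × 0.06957 = 0.1391 mol
Q = 0.1391 × 96485 = 13420 C
I = Q / t = 13420 / 33120 s = 0.405 A

0.405 A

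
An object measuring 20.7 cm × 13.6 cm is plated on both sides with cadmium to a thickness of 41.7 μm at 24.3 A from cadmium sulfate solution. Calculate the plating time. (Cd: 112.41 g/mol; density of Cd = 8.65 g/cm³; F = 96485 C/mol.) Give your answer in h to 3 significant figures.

0.399 h

Plated area = 2 × 20.7 × 13.6 = 563.0 cm²
Volume = 563.0 × 41.7×10⁻⁴ cm = 2.348 cm³
m(Cd) = 2.348 × 8.65 = 20.31 g
n(Cd) = 20.31 / 112.41 = 0.1807 mol; n(e⁻) = 2 × 0.1807 = 0.3614 mol
Q = 0.3614 × 96485 = 34870 C
t = 34870 / 24.3 = 1435 s = 0.399 h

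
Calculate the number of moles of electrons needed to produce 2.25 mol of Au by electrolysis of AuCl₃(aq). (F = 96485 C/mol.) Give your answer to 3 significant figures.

6.75 mol

Au³⁺ + 3e⁻ → Au, so n(e⁻) = 3 × 2.25 = 6.750 mol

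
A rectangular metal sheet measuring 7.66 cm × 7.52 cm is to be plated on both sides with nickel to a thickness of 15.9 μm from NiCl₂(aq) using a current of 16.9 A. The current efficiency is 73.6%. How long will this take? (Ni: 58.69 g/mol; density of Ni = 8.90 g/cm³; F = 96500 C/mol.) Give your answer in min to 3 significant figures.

Plated area = 2 × 7.66 × 7.52 = 115.2 cm²
Volume = 115.2 × 15.9×10⁻⁴ cm = 0.1832 cm³
m(Ni) = 0.1832 × 8.90 = 1.630 g
n(Ni) = 1.630 / 58.69 = 0.02777 mol; n(e⁻) = 2 × 0.02777 = 0.05554 mol
Q = 0.05554 × 96500 / 0.736 = 7282 C
t = 7282 / 16.9 = 430.9 s = 7.18 min

7.18 min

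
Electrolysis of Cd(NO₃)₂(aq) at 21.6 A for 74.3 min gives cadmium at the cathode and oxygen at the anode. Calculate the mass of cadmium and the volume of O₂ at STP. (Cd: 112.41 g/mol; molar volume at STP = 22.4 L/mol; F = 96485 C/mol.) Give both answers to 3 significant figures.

56.1 g Cd; 5.59 L O₂

Q = 21.6 × 4458 = 96290 C; n(e⁻) = 96290 / 96485 = 0.9980 mol
Cathode: Cd²⁺ + 2e⁻ → Cd → n(Cd) = 0.9980/2 = 0.4990 mol → 56.1 g
Anode: 2H₂O → O₂ + 4H⁺ + 4e⁻ → n(O₂) = 0.9980/4 = 0.2495 mol → 5.59 L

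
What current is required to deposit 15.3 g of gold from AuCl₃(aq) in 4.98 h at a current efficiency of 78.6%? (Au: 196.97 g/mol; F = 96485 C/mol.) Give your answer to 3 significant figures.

1.60 A

n(Au) = 15.3 / 196.97 = 0.07768 mol
Au³⁺ + 3e⁻ → Au, so n(e⁻) = 3 × 0.07768 = 0.2330 mol
Q = 0.2330 × 96485 / 0.786 = 28600 C
I = Q / t = 28600 / 17928 s = 1.60 A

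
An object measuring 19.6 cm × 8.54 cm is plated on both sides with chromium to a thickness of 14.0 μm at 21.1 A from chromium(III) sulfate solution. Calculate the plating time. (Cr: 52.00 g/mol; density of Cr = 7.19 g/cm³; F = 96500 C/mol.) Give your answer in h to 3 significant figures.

0.247 h

Plated area = 2 × 19.6 × 8.54 = 334.8 cm²
Volume = 334.8 × 14.0×10⁻⁴ cm = 0.4687 cm³
m(Cr) = 0.4687 × 7.19 = 3.370 g
n(Cr) = 3.370 / 52.00 = 0.06481 mol; n(e⁻) = 3 × 0.06481 = 0.1944 mol
Q = 0.1944 × 96500 = 18760 C
t = 18760 / 21.1 = 889.1 s = 0.247 h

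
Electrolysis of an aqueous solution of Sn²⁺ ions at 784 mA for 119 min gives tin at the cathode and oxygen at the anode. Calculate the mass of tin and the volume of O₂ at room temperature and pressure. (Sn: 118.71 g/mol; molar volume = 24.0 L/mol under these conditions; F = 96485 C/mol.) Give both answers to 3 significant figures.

Q = 0.784 × 7140 = 5598 C; n(e⁻) = 5598 / 96485 = 0.05802 mol
Cathode: Sn²⁺ + 2e⁻ → Sn → n(Sn) = 0.05802/2 = 0.02901 mol → 3.44 g
Anode: 2H₂O → O₂ + 4H⁺ + 4e⁻ → n(O₂) = 0.05802/4 = 0.01451 mol → 0.348 L

3.44 g Sn; 0.348 L O₂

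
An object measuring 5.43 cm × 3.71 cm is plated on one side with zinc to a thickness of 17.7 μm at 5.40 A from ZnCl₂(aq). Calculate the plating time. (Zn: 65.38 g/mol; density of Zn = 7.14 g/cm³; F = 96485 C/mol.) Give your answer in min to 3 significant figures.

Plated area = 5.43 × 3.71 = 20.15 cm²
Volume = 20.15 × 17.7×10⁻⁴ cm = 0.03567 cm³
m(Zn) = 0.03567 × 7.14 = 0.2547 g
n(Zn) = 0.2547 / 65.38 = 0.003896 mol; n(e⁻) = 2 × 0.003896 = 0.007792 mol
Q = 0.007792 × 96485 = 751.8 C
t = 751.8 / 5.40 = 139.2 s = 2.32 min

2.32 min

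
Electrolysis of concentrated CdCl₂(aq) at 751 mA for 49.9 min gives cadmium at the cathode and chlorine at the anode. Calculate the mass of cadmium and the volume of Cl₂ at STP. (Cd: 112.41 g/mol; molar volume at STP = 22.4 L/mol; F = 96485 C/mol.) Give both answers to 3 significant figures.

Q = 0.751 × 2994 = 2248 C; n(e⁻) = 2248 / 96485 = 0.02330 mol
Cathode: Cd²⁺ + 2e⁻ → Cd → n(Cd) = 0.02330/2 = 0.01165 mol → 1.31 g
Anode: 2Cl⁻ → Cl₂ + 2e⁻ → n(Cl₂) = 0.02330/2 = 0.01165 mol → 0.261 L

1.31 g Cd; 0.261 L Cl₂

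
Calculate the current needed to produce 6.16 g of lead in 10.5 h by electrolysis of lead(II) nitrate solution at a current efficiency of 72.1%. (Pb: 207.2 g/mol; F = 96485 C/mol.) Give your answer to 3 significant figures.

0.211 A

n(Pb) = 6.16 / 207.2 = 0.02973 mol
Pb²⁺ + 2e⁻ → Pb, so n(e⁻) = 2 × 0.02973 = 0.05946 mol
Q = 0.05946 × 96485 / 0.721 = 7957 C
I = Q / t = 7957 / 37800 s = 0.211 A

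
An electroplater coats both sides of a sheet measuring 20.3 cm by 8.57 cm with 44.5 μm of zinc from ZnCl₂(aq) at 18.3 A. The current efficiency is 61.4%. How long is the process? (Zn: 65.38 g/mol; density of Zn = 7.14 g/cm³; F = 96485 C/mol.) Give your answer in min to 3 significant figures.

Plated area = 2 × 20.3 × 8.57 = 347.9 cm²
Volume = 347.9 × 44.5×10⁻⁴ cm = 1.548 cm³
m(Zn) = 1.548 × 7.14 = 11.05 g
n(Zn) = 11.05 / 65.38 = 0.1690 mol; n(e⁻) = 2 × 0.1690 = 0.3380 mol
Q = 0.3380 × 96485 / 0.614 = 53110 C
t = 53110 / 18.3 = 2902 s = 48.4 min

48.4 min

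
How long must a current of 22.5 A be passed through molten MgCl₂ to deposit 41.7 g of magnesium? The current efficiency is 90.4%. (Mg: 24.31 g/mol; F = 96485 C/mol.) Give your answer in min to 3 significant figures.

n(Mg) = 41.7 / 24.31 = 1.715 mol
Mg²⁺ + 2e⁻ → Mg, so n(e⁻) = 2 × 1.715 = 3.430 mol
Q = 3.430 × 96485 / 0.904 = 3.661×10^5 C
t = Q / I = 3.661×10^5 / 22.5 = 16270 s = 271 min

271 min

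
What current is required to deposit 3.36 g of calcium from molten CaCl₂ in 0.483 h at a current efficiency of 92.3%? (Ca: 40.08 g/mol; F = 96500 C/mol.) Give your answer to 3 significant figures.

10.1 A

n(Ca) = 3.36 / 40.08 = 0.08383 mol
Ca²⁺ + 2e⁻ → Ca, so n(e⁻) = 2 × 0.08383 = 0.1677 mol
Q = 0.1677 × 96500 / 0.923 = 17530 C
I = Q / t = 17530 / 1738.8 s = 10.1 A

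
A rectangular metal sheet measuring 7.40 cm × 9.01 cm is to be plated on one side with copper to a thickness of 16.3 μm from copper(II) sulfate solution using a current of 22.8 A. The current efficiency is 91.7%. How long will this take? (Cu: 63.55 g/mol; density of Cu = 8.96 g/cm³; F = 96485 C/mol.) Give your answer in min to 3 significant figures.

2.36 min

Plated area = 7.40 × 9.01 = 66.67 cm²
Volume = 66.67 × 16.3×10⁻⁴ cm = 0.1087 cm³
m(Cu) = 0.1087 × 8.96 = 0.9740 g
n(Cu) = 0.9740 / 63.55 = 0.01533 mol; n(e⁻) = 2 × 0.01533 = 0.03066 mol
Q = 0.03066 × 96485 / 0.917 = 3226 C
t = 3226 / 22.8 = 141.5 s = 2.36 min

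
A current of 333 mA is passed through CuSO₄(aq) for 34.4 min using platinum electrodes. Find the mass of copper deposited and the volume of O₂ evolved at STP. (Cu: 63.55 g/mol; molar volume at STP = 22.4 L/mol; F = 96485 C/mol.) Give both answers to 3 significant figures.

0.226 g Cu; 0.0399 L O₂

Q = 0.333 × 2064 = 687.3 C; n(e⁻) = 687.3 / 96485 = 0.007123 mol
Cathode: Cu²⁺ + 2e⁻ → Cu → n(Cu) = 0.007123/2 = 0.003562 mol → 0.226 g
Anode: 2H₂O → O₂ + 4H⁺ + 4e⁻ → n(O₂) = 0.007123/4 = 0.001781 mol → 0.0399 L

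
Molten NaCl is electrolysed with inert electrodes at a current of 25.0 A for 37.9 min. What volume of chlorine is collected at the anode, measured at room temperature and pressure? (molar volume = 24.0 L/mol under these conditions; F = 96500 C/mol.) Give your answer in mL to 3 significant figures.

7070 mL

Q = 25.0 A × 2274 s = 56850 C
n(e⁻) = Q/F = 56850/96500 = 0.5891 mol
2Cl⁻ → Cl₂ + 2e⁻, so n(Cl₂) = 0.5891 / 2 = 0.2946 mol
V = 0.2946 × 24.0 = 7.070 L
= 7070 mL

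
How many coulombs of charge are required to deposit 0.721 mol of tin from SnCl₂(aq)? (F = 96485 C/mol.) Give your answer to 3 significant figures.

1.39×10^5 C

Sn²⁺ + 2e⁻ → Sn, so n(e⁻) = 2 × 0.721 = 1.442 mol
Q = 1.442 × 96485 = 1.391×10^5 C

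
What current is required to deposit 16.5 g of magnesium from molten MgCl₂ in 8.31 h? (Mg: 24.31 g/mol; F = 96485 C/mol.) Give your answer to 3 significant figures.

n(Mg) = 16.5 / 24.31 = 0.6787 mol
Mg²⁺ + 2e⁻ → Mg, so n(e⁻) = 2 × 0.6787 = 1.357 mol
Q = 1.357 × 96485 = 1.309×10^5 C
I = Q / t = 1.309×10^5 / 29916 s = 4.38 A

4.38 A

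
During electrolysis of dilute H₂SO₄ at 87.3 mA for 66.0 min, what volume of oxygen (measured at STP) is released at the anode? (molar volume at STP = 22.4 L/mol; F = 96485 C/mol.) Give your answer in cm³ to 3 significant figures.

Charge passed = 0.0873 × 3960 = 345.7 C
n(e⁻) = 345.7 / 96485 = 0.003583 mol
2H₂O → O₂ + 4H⁺ + 4e⁻, so n(O₂) = 0.003583 / 4 = 8.958×10^-4 mol
V = 8.958×10^-4 × 22.4 = 0.02007 L
= 20.1 cm³

20.1 cm³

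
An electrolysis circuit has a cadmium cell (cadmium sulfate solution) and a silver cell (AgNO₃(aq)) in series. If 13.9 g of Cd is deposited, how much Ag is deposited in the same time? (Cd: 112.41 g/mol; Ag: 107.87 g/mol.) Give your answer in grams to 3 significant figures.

n(Cd) = 13.9 / 112.41 = 0.1237 mol
Cd²⁺ + 2e⁻ → Cd, so n(e⁻) = 2 × 0.1237 = 0.2474 mol
The cells are in series, so the same charge (and hence the same n(e⁻) = 0.2474 mol) passes through both.
Ag⁺ + e⁻ → Ag, so n(Ag) = 0.2474 mol
m(Ag) = 0.2474 × 107.87 = 26.7 g

26.7 g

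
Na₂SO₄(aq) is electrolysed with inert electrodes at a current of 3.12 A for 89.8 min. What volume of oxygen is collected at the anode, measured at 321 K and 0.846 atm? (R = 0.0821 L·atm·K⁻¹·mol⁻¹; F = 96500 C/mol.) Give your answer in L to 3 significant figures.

Charge passed = 3.12 × 5388 = 16810 C
n(e⁻) = 16810 / 96500 = 0.1742 mol
2H₂O → O₂ + 4H⁺ + 4e⁻, so n(O₂) = 0.1742 / 4 = 0.04355 mol
V = nRT/P = 0.04355 × 0.0821 × 321 / 0.846 = 1.357 L

1.36 L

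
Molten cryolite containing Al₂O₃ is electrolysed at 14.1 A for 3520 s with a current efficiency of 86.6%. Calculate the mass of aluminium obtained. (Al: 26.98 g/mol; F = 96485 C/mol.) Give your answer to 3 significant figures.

4.01 g

Q = 14.1 × 3520 = 49630 C
n(e⁻) = 49630 / 96485 = 0.5144 mol
Al³⁺ + 3e⁻ → Al, so theoretical m(Al) = 0.1715 × 26.98 = 4.627 g
Actual mass = 86.6% × 4.627 = 4.01 g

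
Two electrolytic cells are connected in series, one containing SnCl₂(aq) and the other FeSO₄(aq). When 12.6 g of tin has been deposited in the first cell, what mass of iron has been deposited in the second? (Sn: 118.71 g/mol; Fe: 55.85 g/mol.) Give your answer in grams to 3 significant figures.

n(Sn) = 12.6 / 118.71 = 0.1061 mol
Sn²⁺ + 2e⁻ → Sn, so n(e⁻) = 2 × 0.1061 = 0.2122 mol
Same current for the same time ⇒ same n(e⁻) = 0.2122 mol in both cells.
Fe²⁺ + 2e⁻ → Fe, so n(Fe) = 0.2122 / 2 = 0.1061 mol
m(Fe) = 0.1061 × 55.85 = 5.93 g

5.93 g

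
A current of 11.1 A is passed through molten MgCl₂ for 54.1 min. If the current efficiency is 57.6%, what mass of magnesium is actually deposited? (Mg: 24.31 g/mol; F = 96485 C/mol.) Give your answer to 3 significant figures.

2.61 g

Q = 11.1 × 3246 = 36030 C
n(e⁻) = 36030 / 96485 = 0.3734 mol
Mg²⁺ + 2e⁻ → Mg, so theoretical m(Mg) = 0.1867 × 24.31 = 4.539 g
Actual mass = 57.6% × 4.539 = 2.61 g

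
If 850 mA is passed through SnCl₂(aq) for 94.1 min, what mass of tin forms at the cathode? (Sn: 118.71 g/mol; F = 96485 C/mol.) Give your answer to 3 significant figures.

2.95 g

Q = 0.850 A × 5646 s = 4799 C
n(e⁻) = Q/F = 4799/96485 = 0.04974 mol
Sn²⁺ + 2e⁻ → Sn, so n(Sn) = 0.04974 / 2 = 0.02487 mol
m = 0.02487 × 118.71 = 2.95 g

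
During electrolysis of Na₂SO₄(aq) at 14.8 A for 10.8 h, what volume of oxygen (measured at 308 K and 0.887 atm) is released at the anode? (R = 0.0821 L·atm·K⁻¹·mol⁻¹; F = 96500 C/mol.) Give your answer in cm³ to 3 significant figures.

Charge passed = 14.8 × 38880 = 5.754×10^5 C
n(e⁻) = Q/F = 5.754×10^5/96500 = 5.963 mol
2H₂O → O₂ + 4H⁺ + 4e⁻, so n(O₂) = 5.963 / 4 = 1.491 mol
V = nRT/P = 1.491 × 0.0821 × 308 / 0.887 = 42.51 L
= 42500 cm³

42500 cm³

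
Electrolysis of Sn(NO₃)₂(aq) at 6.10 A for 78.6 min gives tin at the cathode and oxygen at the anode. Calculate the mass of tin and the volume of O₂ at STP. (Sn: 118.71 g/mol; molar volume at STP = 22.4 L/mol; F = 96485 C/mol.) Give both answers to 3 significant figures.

Q = 6.10 × 4716 = 28770 C; n(e⁻) = 28770 / 96485 = 0.2982 mol
Cathode: Sn²⁺ + 2e⁻ → Sn → n(Sn) = 0.2982/2 = 0.1491 mol → 17.7 g
Anode: 2H₂O → O₂ + 4H⁺ + 4e⁻ → n(O₂) = 0.2982/4 = 0.07455 mol → 1.67 L

17.7 g Sn; 1.67 L O₂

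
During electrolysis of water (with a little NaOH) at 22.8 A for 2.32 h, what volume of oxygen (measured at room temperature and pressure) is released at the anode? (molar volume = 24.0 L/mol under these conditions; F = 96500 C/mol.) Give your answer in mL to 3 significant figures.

11800 mL

Q = It = 22.8 × 8352 = 1.904×10^5 C
n(e⁻) = 1.904×10^5 / 96500 = 1.973 mol
2H₂O → O₂ + 4H⁺ + 4e⁻, so n(O₂) = 1.973 / 4 = 0.4933 mol
V = 0.4933 × 24.0 = 11.84 L
= 11800 mL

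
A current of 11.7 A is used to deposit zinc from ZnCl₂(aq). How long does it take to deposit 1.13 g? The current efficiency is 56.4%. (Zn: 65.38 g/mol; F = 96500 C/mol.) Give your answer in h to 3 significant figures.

n(Zn) = 1.13 / 65.38 = 0.01728 mol
Zn²⁺ + 2e⁻ → Zn, so n(e⁻) = 2 × 0.01728 = 0.03456 mol
Q = 0.03456 × 96500 / 0.564 = 5913 C
t = Q / I = 5913 / 11.7 = 505.4 s = 0.140 h

0.140 h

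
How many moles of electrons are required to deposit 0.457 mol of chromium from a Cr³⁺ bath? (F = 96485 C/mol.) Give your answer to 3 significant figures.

Cr³⁺ + 3e⁻ → Cr, so n(e⁻) = 3 × 0.457 = 1.371 mol

1.37 mol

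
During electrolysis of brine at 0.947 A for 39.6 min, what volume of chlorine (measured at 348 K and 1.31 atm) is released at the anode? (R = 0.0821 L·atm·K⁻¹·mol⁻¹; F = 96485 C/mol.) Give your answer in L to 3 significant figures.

Q = It = 0.947 × 2376 = 2250 C
Moles of electrons = 2250 / 96485 = 0.02332 mol
2Cl⁻ → Cl₂ + 2e⁻, so n(Cl₂) = 0.02332 / 2 = 0.01166 mol
V = nRT/P = 0.01166 × 0.0821 × 348 / 1.31 = 0.2543 L

0.254 L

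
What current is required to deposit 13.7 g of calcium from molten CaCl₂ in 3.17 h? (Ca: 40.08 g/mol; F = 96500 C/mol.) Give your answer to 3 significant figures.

n(Ca) = 13.7 / 40.08 = 0.3418 mol
Ca²⁺ + 2e⁻ → Ca, so n(e⁻) = 2 × 0.3418 = 0.6836 mol
Q = 0.6836 × 96500 = 65970 C
I = Q / t = 65970 / 11412 s = 5.78 A

5.78 A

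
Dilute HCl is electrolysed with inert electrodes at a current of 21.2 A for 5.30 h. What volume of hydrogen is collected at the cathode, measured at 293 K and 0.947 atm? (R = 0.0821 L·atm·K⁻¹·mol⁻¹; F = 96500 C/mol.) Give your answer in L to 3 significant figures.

Q = It = 21.2 × 19080 = 4.045×10^5 C
n(e⁻) = Q/F = 4.045×10^5/96500 = 4.192 mol
2H⁺ + 2e⁻ → H₂, so n(H₂) = 4.192 / 2 = 2.096 mol
V = nRT/P = 2.096 × 0.0821 × 293 / 0.947 = 53.24 L

53.2 L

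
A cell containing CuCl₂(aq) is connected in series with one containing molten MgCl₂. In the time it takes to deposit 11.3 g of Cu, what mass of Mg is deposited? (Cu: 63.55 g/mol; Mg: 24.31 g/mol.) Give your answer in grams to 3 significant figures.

n(Cu) = 11.3 / 63.55 = 0.1778 mol
Cu²⁺ + 2e⁻ → Cu, so n(e⁻) = 2 × 0.1778 = 0.3556 mol
In series, the same 0.3556 mol of electrons flows through the second cell.
Mg²⁺ + 2e⁻ → Mg, so n(Mg) = 0.3556 / 2 = 0.1778 mol
m(Mg) = 0.1778 × 24.31 = 4.32 g

4.32 g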